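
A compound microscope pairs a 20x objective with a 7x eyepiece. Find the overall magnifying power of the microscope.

140

The overall magnification of a compound microscope is the product of the objective and eyepiece magnifications:
M = M_obj x M_eye = 20 x 7 = 140.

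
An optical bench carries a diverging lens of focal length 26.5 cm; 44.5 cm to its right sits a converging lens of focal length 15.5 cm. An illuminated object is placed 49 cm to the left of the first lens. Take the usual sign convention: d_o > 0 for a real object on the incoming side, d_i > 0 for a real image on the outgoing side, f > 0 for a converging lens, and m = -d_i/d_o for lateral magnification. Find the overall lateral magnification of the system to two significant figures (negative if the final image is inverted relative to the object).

Lens 1: 1/d_i1 = 1/f_1 - 1/d_o1 = 1/(-26.5) - 1/49 = -0.05814 cm^-1, so d_i1 = -17.199 cm.
m_1 = -(-17.199)/49 = 0.3510.
With d_i1 < 0 the first image is virtual and lies on the object side; the object distance for lens 2 is d_o2 = 44.5 - (-17.199) = 61.699 cm.
Lens 2: 1/d_i2 = 1/f_2 - 1/d_o2 = 1/15.5 - 1/(61.699) = 0.04831 cm^-1, so d_i2 = 20.700 cm.
m_2 = -(20.700)/(61.699) = -0.3355.
Total m = m_1 x m_2 = (0.3510)(-0.3355) = -0.1178.

-0.12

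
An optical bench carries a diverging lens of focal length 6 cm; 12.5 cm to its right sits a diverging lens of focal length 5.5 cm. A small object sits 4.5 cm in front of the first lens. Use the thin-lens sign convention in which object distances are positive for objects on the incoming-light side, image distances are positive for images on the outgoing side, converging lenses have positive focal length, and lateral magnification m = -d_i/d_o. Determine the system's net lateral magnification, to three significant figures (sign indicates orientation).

Applying the thin-lens equation to the first lens, 1/(-6) = 1/4.5 + 1/d_i1, which gives d_i1 = -2.571 cm.
Its lateral magnification is m_1 = -d_i1/d_o1 = -(-2.571)/4.5 = 0.5714.
The intermediate image is virtual, 2.571 cm to the left of lens 1, so d_o2 = L - d_i1 = 12.5 - (-2.571) = 15.071 cm.
Applying the thin-lens equation again with f_2 = -5.5 cm and d_o2 = 15.071 cm gives d_i2 = -4.030 cm.
m_2 = -(-4.030)/(15.071) = 0.2674.
Total m = m_1 x m_2 = (0.5714)(0.2674) = 0.1528.

0.153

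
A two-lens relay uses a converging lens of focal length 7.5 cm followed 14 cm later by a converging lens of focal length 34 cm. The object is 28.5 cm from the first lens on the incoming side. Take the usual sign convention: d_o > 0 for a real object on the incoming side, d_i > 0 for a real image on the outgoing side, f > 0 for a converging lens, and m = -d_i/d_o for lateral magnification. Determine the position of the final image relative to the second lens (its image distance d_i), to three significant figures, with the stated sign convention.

Lens 1: 1/d_i1 = 1/f_1 - 1/d_o1 = 1/7.5 - 1/28.5 = 0.09825 cm^-1, so d_i1 = 10.179 cm.
Object distance for lens 2: d_o2 = 14 - 10.179 = 3.821 cm.
Lens 2: 1/d_i2 = 1/f_2 - 1/d_o2 = 1/34 - 1/(3.821) = -0.23227 cm^-1, so d_i2 = -4.305 cm.

-4.31 cm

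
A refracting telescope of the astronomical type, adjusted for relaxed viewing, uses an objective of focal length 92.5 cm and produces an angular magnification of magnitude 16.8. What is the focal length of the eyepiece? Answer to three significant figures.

5.51 cm

|M| = f_obj/f_eye, so f_eye = f_obj/|M| = 92.5/16.8 = 5.506 cm.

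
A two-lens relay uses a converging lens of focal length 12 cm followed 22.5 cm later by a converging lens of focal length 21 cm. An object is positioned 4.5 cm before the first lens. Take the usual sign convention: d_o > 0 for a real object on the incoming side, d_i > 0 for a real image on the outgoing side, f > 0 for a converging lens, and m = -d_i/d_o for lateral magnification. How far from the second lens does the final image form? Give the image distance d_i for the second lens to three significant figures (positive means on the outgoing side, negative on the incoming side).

Lens 1: 1/d_i1 = 1/f_1 - 1/d_o1 = 1/12 - 1/4.5 = -0.13889 cm^-1, so d_i1 = -7.200 cm.
The intermediate image is virtual, 7.200 cm to the left of lens 1, so d_o2 = L - d_i1 = 22.5 - (-7.200) = 29.700 cm.
Lens 2: 1/d_i2 = 1/f_2 - 1/d_o2 = 1/21 - 1/(29.700) = 0.01395 cm^-1, so d_i2 = 71.690 cm.

71.7 cm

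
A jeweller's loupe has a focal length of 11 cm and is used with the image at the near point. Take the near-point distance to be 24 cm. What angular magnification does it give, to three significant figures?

M = 1 + D/f = 1 + 24/11 = 3.182.

3.18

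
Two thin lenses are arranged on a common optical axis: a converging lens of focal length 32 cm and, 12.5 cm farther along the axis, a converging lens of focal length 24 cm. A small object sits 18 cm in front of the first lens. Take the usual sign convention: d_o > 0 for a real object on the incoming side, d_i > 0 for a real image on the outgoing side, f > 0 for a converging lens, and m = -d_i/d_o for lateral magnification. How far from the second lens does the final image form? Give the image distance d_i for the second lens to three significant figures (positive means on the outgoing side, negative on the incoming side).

Applying the thin-lens equation to the first lens, 1/32 = 1/18 + 1/d_i1, which gives d_i1 = -41.143 cm.
With d_i1 < 0 the first image is virtual and lies on the object side; the object distance for lens 2 is d_o2 = 12.5 - (-41.143) = 53.643 cm.
Applying the thin-lens equation again with f_2 = 24 cm and d_o2 = 53.643 cm gives d_i2 = 43.431 cm.

43.4 cm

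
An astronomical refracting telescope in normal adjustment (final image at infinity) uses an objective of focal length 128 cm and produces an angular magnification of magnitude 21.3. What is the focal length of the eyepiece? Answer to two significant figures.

|M| = f_obj/f_eye, so f_eye = f_obj/|M| = 128/21.3 = 6.009 cm.

6.0 cm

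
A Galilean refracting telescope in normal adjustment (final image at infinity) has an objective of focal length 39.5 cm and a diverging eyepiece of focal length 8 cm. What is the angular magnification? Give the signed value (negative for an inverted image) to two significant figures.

M = -f_obj/f_eye = -39.5/(-8) = 4.938.

4.9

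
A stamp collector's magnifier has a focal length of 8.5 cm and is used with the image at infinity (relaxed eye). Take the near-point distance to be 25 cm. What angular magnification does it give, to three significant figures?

2.94

M = D/f = 25/8.5 = 2.941.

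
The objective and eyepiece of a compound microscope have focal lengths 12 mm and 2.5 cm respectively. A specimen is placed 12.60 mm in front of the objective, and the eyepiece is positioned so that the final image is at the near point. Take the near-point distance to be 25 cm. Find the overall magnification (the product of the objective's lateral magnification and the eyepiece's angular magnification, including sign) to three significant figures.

Convert to cm: f_obj = 12 mm = 1.2 cm; d_o = 12.60 mm = 1.26 cm.
Objective: 1/d_i = 1/f_obj - 1/d_o = 1/1.2 - 1/1.26 = 0.03968 cm^-1, so d_i = 25.200 cm.
m_obj = -d_i/d_o = -25.200/1.26 = -20.000.
Eyepiece angular magnification (image at near point): M_eye = 1 + D/f_e = 1 + 25/2.5 = 11.000.
Overall M = m_obj x M_eye = (-20.000)(11.000) = -220.00.

-220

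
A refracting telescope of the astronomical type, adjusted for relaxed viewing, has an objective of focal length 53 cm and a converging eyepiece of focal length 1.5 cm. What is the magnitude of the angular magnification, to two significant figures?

35

|M| = f_obj/|f_eye| = 53/1.5 = 35.333.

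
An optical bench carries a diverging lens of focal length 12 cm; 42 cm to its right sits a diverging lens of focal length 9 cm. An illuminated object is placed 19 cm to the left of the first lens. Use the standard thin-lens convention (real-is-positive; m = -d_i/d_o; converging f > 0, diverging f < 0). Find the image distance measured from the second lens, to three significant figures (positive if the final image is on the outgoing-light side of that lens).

-7.61 cm

First lens: d_i1 = 1/(1/(-12) - 1/19) = -7.355 cm.
The intermediate image is virtual, 7.355 cm to the left of lens 1, so d_o2 = L - d_i1 = 42 - (-7.355) = 49.355 cm.
Second lens: d_i2 = 1/(1/(-9) - 1/(49.355)) = -7.612 cm.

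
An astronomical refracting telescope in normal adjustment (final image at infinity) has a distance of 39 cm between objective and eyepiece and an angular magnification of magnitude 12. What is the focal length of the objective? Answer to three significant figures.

In normal adjustment the tube length equals f_obj + f_eye and |M| = f_obj/f_eye.
So f_obj = 12 f_eye and 12 f_eye + f_eye = 39 cm, giving f_eye = 39/13 = 3.000 cm and f_obj = 36.000 cm.

36.0 cm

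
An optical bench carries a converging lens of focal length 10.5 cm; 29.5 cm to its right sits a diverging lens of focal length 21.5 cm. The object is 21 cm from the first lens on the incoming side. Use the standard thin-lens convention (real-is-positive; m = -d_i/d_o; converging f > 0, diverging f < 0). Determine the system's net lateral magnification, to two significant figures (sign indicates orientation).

-0.72

First lens: d_i1 = 1/(1/10.5 - 1/21) = 21.000 cm.
m_1 = -(21.000)/21 = -1.0000.
That image sits 8.500 cm in front of the second lens, so d_o2 = 8.500 cm.
Second lens: d_i2 = 1/(1/(-21.5) - 1/(8.500)) = -6.092 cm.
m_2 = -(-6.092)/(8.500) = 0.7167.
The system's lateral magnification is m_1 m_2 = (-1.0000)(0.7167) = -0.7167.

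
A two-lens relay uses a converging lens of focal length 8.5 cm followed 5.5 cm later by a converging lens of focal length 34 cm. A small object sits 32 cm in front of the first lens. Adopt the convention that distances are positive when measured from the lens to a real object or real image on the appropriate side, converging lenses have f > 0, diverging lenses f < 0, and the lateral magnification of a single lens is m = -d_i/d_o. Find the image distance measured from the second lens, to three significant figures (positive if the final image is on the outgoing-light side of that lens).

Lens 1: 1/d_i1 = 1/f_1 - 1/d_o1 = 1/8.5 - 1/32 = 0.08640 cm^-1, so d_i1 = 11.574 cm.
Since 11.574 cm > 5.5 cm, the first image lies past the second lens and serves as a virtual object: d_o2 = L - d_i1 = -6.074 cm.
Lens 2: 1/d_i2 = 1/f_2 - 1/d_o2 = 1/34 - 1/(-6.074) = 0.19404 cm^-1, so d_i2 = 5.154 cm.

5.15 cm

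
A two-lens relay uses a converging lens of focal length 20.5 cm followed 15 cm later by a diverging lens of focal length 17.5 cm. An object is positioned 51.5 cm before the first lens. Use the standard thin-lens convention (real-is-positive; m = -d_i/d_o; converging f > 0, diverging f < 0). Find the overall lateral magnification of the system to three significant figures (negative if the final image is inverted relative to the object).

Lens 1: 1/d_i1 = 1/f_1 - 1/d_o1 = 1/20.5 - 1/51.5 = 0.02936 cm^-1, so d_i1 = 34.056 cm.
m_1 = -(34.056)/51.5 = -0.6613.
This image would form 34.056 cm past lens 1, i.e. 19.056 cm beyond lens 2, so it is a virtual object for lens 2: d_o2 = 15 - 34.056 = -19.056 cm.
Lens 2: 1/d_i2 = 1/f_2 - 1/d_o2 = 1/(-17.5) - 1/(-19.056) = -0.00467 cm^-1, so d_i2 = -214.262 cm.
m_2 = -(-214.262)/(-19.056) = -11.2435.
Total m = m_1 x m_2 = (-0.6613)(-11.2435) = 7.4352.

7.44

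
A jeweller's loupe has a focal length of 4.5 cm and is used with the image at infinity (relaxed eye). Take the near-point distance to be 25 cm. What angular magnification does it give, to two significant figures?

5.6

M = D/f = 25/4.5 = 5.556.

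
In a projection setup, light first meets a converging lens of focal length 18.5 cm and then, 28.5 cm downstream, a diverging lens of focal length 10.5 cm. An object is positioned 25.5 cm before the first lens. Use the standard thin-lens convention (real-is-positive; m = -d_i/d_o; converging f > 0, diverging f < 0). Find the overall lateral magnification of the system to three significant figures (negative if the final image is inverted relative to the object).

0.977

First lens: d_i1 = 1/(1/18.5 - 1/25.5) = 67.393 cm.
m_1 = -(67.393)/25.5 = -2.6429.
Since 67.393 cm > 28.5 cm, the first image lies past the second lens and serves as a virtual object: d_o2 = L - d_i1 = -38.893 cm.
Second lens: d_i2 = 1/(1/(-10.5) - 1/(-38.893)) = -14.383 cm.
m_2 = -(-14.383)/(-38.893) = -0.3698.
The system's lateral magnification is m_1 m_2 = (-2.6429)(-0.3698) = 0.9774.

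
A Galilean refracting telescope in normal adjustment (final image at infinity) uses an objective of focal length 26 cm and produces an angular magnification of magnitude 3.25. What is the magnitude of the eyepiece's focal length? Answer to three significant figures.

8.00 cm

|M| = f_obj/|f_eye|, so |f_eye| = f_obj/|M| = 26/3.25 = 8.000 cm.
(The eyepiece is diverging, so its signed focal length is -8.000 cm.)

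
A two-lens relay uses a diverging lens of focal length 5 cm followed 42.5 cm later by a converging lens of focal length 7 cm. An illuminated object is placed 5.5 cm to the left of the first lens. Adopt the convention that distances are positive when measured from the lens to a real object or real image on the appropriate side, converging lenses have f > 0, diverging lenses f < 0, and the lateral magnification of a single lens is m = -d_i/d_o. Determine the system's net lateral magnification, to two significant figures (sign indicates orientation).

Applying the thin-lens equation to the first lens, 1/(-5) = 1/5.5 + 1/d_i1, which gives d_i1 = -2.619 cm.
Its lateral magnification is m_1 = -d_i1/d_o1 = -(-2.619)/5.5 = 0.4762.
With d_i1 < 0 the first image is virtual and lies on the object side; the object distance for lens 2 is d_o2 = 42.5 - (-2.619) = 45.119 cm.
Applying the thin-lens equation again with f_2 = 7 cm and d_o2 = 45.119 cm gives d_i2 = 8.285 cm.
m_2 = -(8.285)/(45.119) = -0.1836.
Total m = m_1 x m_2 = (0.4762)(-0.1836) = -0.0874.

-0.087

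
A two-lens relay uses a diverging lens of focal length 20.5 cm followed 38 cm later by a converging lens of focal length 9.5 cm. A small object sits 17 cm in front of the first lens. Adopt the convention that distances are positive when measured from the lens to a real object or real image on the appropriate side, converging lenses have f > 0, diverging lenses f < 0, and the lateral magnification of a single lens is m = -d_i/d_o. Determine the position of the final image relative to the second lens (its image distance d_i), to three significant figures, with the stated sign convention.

11.9 cm

Applying the thin-lens equation to the first lens, 1/(-20.5) = 1/17 + 1/d_i1, which gives d_i1 = -9.293 cm.
With d_i1 < 0 the first image is virtual and lies on the object side; the object distance for lens 2 is d_o2 = 38 - (-9.293) = 47.293 cm.
Applying the thin-lens equation again with f_2 = 9.5 cm and d_o2 = 47.293 cm gives d_i2 = 11.888 cm.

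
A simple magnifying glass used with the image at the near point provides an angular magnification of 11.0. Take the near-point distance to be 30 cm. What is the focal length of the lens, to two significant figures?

3.0 cm

For the image at the near point, M = 1 + D/f.
f = D/(M - 1) = 30/(11.0 - 1) = 3.000 cm.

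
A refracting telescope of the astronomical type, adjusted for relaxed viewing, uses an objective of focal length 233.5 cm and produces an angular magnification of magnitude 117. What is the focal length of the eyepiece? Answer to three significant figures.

|M| = f_obj/f_eye, so f_eye = f_obj/|M| = 233.5/117.0 = 1.996 cm.

2.00 cm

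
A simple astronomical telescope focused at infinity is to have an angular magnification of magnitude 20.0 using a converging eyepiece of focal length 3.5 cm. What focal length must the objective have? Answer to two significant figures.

|M| = f_obj/|f_eye|, so f_obj = |M| x |f_eye| = 20.0 x 3.5 = 70.000 cm.

70 cm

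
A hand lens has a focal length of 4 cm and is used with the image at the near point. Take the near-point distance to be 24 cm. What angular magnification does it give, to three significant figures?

7.00

M = 1 + D/f = 1 + 24/4 = 7.000.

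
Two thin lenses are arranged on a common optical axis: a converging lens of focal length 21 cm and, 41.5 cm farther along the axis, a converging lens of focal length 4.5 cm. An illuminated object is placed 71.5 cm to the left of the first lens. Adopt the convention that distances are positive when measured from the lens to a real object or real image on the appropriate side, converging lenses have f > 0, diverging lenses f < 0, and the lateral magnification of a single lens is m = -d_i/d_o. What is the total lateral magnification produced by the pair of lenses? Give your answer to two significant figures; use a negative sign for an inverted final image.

0.26

First lens: d_i1 = 1/(1/21 - 1/71.5) = 29.733 cm.
m_1 = -(29.733)/71.5 = -0.4158.
That image sits 11.767 cm in front of the second lens, so d_o2 = 11.767 cm.
Second lens: d_i2 = 1/(1/4.5 - 1/(11.767)) = 7.286 cm.
m_2 = -(7.286)/(11.767) = -0.6192.
Total m = m_1 x m_2 = (-0.4158)(-0.6192) = 0.2575.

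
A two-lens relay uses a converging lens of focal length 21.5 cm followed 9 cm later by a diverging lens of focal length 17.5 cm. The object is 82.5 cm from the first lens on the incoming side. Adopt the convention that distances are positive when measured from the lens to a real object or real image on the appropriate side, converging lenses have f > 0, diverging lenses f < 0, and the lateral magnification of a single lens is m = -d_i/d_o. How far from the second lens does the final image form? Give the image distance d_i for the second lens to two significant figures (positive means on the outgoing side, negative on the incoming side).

-140 cm

First lens: d_i1 = 1/(1/21.5 - 1/82.5) = 29.078 cm.
This image would form 29.078 cm past lens 1, i.e. 20.078 cm beyond lens 2, so it is a virtual object for lens 2: d_o2 = 9 - 29.078 = -20.078 cm.
Second lens: d_i2 = 1/(1/(-17.5) - 1/(-20.078)) = -136.300 cm.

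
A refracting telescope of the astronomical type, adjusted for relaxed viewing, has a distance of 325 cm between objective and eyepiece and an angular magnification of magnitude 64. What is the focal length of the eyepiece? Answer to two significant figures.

In normal adjustment the tube length equals f_obj + f_eye and |M| = f_obj/f_eye.
So f_obj = 64 f_eye and 64 f_eye + f_eye = 325 cm, giving f_eye = 325/65 = 5.000 cm and f_obj = 320.000 cm.

5.0 cm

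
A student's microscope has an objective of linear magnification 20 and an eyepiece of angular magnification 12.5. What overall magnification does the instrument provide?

250

The overall magnification of a compound microscope is the product of the objective and eyepiece magnifications:
M = M_obj x M_eye = 20 x 12.5 = 250.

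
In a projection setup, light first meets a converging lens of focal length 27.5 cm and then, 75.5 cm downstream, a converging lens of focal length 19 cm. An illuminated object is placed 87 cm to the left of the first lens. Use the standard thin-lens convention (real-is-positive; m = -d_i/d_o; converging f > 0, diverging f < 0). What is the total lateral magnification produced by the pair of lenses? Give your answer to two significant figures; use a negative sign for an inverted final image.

First lens: d_i1 = 1/(1/27.5 - 1/87) = 40.210 cm.
m_1 = -(40.210)/87 = -0.4622.
The intermediate image is 40.210 cm to the right of lens 1, so d_o2 = L - d_i1 = 75.5 - 40.210 = 35.290 cm.
Second lens: d_i2 = 1/(1/19 - 1/(35.290)) = 41.161 cm.
m_2 = -(41.161)/(35.290) = -1.1664.
Overall magnification: m = m_1 m_2 = 0.5391.

0.54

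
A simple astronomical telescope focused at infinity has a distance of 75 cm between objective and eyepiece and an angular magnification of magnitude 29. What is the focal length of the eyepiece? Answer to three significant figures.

In normal adjustment the tube length equals f_obj + f_eye and |M| = f_obj/f_eye.
So f_obj = 29 f_eye and 29 f_eye + f_eye = 75 cm, giving f_eye = 75/30 = 2.500 cm and f_obj = 72.500 cm.

2.50 cm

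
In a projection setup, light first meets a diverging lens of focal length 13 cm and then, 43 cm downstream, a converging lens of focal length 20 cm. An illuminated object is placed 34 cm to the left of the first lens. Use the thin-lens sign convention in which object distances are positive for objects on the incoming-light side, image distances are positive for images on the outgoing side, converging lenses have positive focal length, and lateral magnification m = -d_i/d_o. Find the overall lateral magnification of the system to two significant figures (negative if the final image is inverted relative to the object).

Applying the thin-lens equation to the first lens, 1/(-13) = 1/34 + 1/d_i1, which gives d_i1 = -9.404 cm.
Its lateral magnification is m_1 = -d_i1/d_o1 = -(-9.404)/34 = 0.2766.
The intermediate image is virtual, 9.404 cm to the left of lens 1, so d_o2 = L - d_i1 = 43 - (-9.404) = 52.404 cm.
Applying the thin-lens equation again with f_2 = 20 cm and d_o2 = 52.404 cm gives d_i2 = 32.344 cm.
m_2 = -(32.344)/(52.404) = -0.6172.
The system's lateral magnification is m_1 m_2 = (0.2766)(-0.6172) = -0.1707.

-0.17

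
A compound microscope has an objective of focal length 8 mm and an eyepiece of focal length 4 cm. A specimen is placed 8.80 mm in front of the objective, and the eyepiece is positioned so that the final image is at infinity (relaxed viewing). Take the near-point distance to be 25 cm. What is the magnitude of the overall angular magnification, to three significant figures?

Convert to cm: f_obj = 8 mm = 0.8 cm; d_o = 8.80 mm = 0.88 cm.
Objective: 1/d_i = 1/f_obj - 1/d_o = 1/0.8 - 1/0.88 = 0.11364 cm^-1, so d_i = 8.800 cm.
m_obj = -d_i/d_o = -8.800/0.88 = -10.000.
Eyepiece angular magnification (image at infinity): M_eye = D/f_e = 25/4 = 6.250.
Overall M = m_obj x M_eye = (-10.000)(6.250) = -62.50.
|M| = 62.50.

62.5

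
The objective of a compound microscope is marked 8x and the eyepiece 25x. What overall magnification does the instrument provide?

200

The overall magnification of a compound microscope is the product of the objective and eyepiece magnifications:
M = M_obj x M_eye = 8 x 25 = 200.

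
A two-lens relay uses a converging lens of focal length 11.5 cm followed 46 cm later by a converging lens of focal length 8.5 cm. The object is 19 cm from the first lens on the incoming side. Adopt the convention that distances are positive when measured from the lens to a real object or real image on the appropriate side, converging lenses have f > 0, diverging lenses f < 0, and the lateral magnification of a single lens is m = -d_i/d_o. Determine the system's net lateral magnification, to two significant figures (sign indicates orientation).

Lens 1: 1/d_i1 = 1/f_1 - 1/d_o1 = 1/11.5 - 1/19 = 0.03432 cm^-1, so d_i1 = 29.133 cm.
m_1 = -(29.133)/19 = -1.5333.
The intermediate image is 29.133 cm to the right of lens 1, so d_o2 = L - d_i1 = 46 - 29.133 = 16.867 cm.
Lens 2: 1/d_i2 = 1/f_2 - 1/d_o2 = 1/8.5 - 1/(16.867) = 0.05836 cm^-1, so d_i2 = 17.135 cm.
m_2 = -(17.135)/(16.867) = -1.0159.
Total m = m_1 x m_2 = (-1.5333)(-1.0159) = 1.5578.

1.6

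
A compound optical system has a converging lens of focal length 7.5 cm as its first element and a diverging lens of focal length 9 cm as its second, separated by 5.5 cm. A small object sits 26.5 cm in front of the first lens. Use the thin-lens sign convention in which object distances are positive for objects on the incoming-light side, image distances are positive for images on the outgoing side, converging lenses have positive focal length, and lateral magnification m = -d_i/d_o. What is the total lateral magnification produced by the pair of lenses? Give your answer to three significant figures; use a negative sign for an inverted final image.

Lens 1: 1/d_i1 = 1/f_1 - 1/d_o1 = 1/7.5 - 1/26.5 = 0.09560 cm^-1, so d_i1 = 10.461 cm.
m_1 = -(10.461)/26.5 = -0.3947.
Since 10.461 cm > 5.5 cm, the first image lies past the second lens and serves as a virtual object: d_o2 = L - d_i1 = -4.961 cm.
Lens 2: 1/d_i2 = 1/f_2 - 1/d_o2 = 1/(-9) - 1/(-4.961) = 0.09048 cm^-1, so d_i2 = 11.052 cm.
m_2 = -(11.052)/(-4.961) = 2.2280.
Total m = m_1 x m_2 = (-0.3947)(2.2280) = -0.8795.

-0.879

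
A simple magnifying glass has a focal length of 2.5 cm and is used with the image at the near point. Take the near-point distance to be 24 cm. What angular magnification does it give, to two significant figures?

11

M = 1 + D/f = 1 + 24/2.5 = 10.600.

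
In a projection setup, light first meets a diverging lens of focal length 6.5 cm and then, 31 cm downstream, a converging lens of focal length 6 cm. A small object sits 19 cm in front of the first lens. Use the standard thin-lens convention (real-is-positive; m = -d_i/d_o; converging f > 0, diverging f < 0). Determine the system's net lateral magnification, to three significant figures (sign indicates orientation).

-0.0512

Applying the thin-lens equation to the first lens, 1/(-6.5) = 1/19 + 1/d_i1, which gives d_i1 = -4.843 cm.
Its lateral magnification is m_1 = -d_i1/d_o1 = -(-4.843)/19 = 0.2549.
The intermediate image is virtual, 4.843 cm to the left of lens 1, so d_o2 = L - d_i1 = 31 - (-4.843) = 35.843 cm.
Applying the thin-lens equation again with f_2 = 6 cm and d_o2 = 35.843 cm gives d_i2 = 7.206 cm.
m_2 = -(7.206)/(35.843) = -0.2011.
Overall magnification: m = m_1 m_2 = -0.0512.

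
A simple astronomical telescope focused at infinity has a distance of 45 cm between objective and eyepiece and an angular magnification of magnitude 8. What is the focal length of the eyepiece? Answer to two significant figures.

5.0 cm

In normal adjustment the tube length equals f_obj + f_eye and |M| = f_obj/f_eye.
So f_obj = 8 f_eye and 8 f_eye + f_eye = 45 cm, giving f_eye = 45/9 = 5.000 cm and f_obj = 40.000 cm.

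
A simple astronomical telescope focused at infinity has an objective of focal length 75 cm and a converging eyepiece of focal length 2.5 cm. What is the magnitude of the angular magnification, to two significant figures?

30

|M| = f_obj/|f_eye| = 75/2.5 = 30.000.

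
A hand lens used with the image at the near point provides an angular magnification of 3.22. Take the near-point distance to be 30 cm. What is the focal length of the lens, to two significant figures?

14 cm

For the image at the near point, M = 1 + D/f.
f = D/(M - 1) = 30/(3.22 - 1) = 13.514 cm.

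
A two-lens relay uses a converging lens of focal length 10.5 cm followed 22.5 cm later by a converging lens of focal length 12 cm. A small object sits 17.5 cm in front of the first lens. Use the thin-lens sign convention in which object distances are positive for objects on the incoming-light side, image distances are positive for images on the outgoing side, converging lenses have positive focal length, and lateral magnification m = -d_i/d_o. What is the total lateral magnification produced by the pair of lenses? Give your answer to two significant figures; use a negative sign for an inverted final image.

-1.1

First lens: d_i1 = 1/(1/10.5 - 1/17.5) = 26.250 cm.
m_1 = -(26.250)/17.5 = -1.5000.
Since 26.250 cm > 22.5 cm, the first image lies past the second lens and serves as a virtual object: d_o2 = L - d_i1 = -3.750 cm.
Second lens: d_i2 = 1/(1/12 - 1/(-3.750)) = 2.857 cm.
m_2 = -(2.857)/(-3.750) = 0.7619.
Overall magnification: m = m_1 m_2 = -1.1429.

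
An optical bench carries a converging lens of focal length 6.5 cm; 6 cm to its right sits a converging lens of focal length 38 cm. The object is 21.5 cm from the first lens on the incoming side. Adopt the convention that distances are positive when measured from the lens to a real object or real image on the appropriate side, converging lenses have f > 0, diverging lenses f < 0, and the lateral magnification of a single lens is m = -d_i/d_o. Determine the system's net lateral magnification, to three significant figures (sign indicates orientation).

-0.399

Lens 1: 1/d_i1 = 1/f_1 - 1/d_o1 = 1/6.5 - 1/21.5 = 0.10733 cm^-1, so d_i1 = 9.317 cm.
m_1 = -(9.317)/21.5 = -0.4333.
This image would form 9.317 cm past lens 1, i.e. 3.317 cm beyond lens 2, so it is a virtual object for lens 2: d_o2 = 6 - 9.317 = -3.317 cm.
Lens 2: 1/d_i2 = 1/f_2 - 1/d_o2 = 1/38 - 1/(-3.317) = 0.32782 cm^-1, so d_i2 = 3.050 cm.
m_2 = -(3.050)/(-3.317) = 0.9197.
The system's lateral magnification is m_1 m_2 = (-0.4333)(0.9197) = -0.3985.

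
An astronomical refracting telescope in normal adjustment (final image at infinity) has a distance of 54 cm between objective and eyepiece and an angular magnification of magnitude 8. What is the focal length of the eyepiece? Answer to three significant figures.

6.00 cm

In normal adjustment the tube length equals f_obj + f_eye and |M| = f_obj/f_eye.
So f_obj = 8 f_eye and 8 f_eye + f_eye = 54 cm, giving f_eye = 54/9 = 6.000 cm and f_obj = 48.000 cm.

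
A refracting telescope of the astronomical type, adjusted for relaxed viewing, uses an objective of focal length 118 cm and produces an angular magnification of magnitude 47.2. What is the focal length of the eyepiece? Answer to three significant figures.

|M| = f_obj/f_eye, so f_eye = f_obj/|M| = 118/47.2 = 2.500 cm.

2.50 cm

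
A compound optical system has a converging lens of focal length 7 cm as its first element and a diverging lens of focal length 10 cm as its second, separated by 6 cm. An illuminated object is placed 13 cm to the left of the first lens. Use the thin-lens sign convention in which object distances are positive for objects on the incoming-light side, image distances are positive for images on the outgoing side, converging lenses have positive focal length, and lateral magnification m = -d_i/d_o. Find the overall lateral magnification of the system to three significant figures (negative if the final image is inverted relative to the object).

-14.0

Applying the thin-lens equation to the first lens, 1/7 = 1/13 + 1/d_i1, which gives d_i1 = 15.167 cm.
Its lateral magnification is m_1 = -d_i1/d_o1 = -(15.167)/13 = -1.1667.
Since 15.167 cm > 6 cm, the first image lies past the second lens and serves as a virtual object: d_o2 = L - d_i1 = -9.167 cm.
Applying the thin-lens equation again with f_2 = -10 cm and d_o2 = -9.167 cm gives d_i2 = 110.000 cm.
m_2 = -(110.000)/(-9.167) = 12.0000.
Overall magnification: m = m_1 m_2 = -14.0000.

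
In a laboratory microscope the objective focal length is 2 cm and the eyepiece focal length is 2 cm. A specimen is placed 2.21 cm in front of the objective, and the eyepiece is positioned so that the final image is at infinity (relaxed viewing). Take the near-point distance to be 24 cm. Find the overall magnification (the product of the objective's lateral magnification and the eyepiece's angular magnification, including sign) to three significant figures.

Objective: 1/d_i = 1/f_obj - 1/d_o = 1/2 - 1/2.21 = 0.04751 cm^-1, so d_i = 21.048 cm.
m_obj = -d_i/d_o = -21.048/2.21 = -9.524.
Eyepiece angular magnification (image at infinity): M_eye = D/f_e = 24/2 = 12.000.
Overall M = m_obj x M_eye = (-9.524)(12.000) = -114.29.

-114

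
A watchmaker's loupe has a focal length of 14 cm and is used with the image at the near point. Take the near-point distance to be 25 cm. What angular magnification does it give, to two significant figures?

M = 1 + D/f = 1 + 25/14 = 2.786.

2.8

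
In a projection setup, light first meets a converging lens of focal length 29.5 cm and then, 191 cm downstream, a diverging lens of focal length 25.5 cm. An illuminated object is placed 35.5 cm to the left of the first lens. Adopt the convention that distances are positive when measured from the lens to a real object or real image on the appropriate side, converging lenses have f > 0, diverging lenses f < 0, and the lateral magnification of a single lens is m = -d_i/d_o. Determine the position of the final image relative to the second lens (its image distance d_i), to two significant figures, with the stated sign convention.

First lens: d_i1 = 1/(1/29.5 - 1/35.5) = 174.542 cm.
The intermediate image is 174.542 cm to the right of lens 1, so d_o2 = L - d_i1 = 191 - 174.542 = 16.458 cm.
Second lens: d_i2 = 1/(1/(-25.5) - 1/(16.458)) = -10.002 cm.

-10 cm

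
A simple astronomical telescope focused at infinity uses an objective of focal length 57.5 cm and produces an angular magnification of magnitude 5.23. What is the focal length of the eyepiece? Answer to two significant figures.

11 cm

|M| = f_obj/f_eye, so f_eye = f_obj/|M| = 57.5/5.23 = 10.994 cm.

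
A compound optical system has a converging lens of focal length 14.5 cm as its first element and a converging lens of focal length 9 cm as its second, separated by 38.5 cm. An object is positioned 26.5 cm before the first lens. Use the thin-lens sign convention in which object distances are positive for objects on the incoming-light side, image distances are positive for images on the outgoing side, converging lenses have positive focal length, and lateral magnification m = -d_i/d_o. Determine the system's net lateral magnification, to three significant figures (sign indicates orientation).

Lens 1: 1/d_i1 = 1/f_1 - 1/d_o1 = 1/14.5 - 1/26.5 = 0.03123 cm^-1, so d_i1 = 32.021 cm.
m_1 = -(32.021)/26.5 = -1.2083.
The intermediate image is 32.021 cm to the right of lens 1, so d_o2 = L - d_i1 = 38.5 - 32.021 = 6.479 cm.
Lens 2: 1/d_i2 = 1/f_2 - 1/d_o2 = 1/9 - 1/(6.479) = -0.04323 cm^-1, so d_i2 = -23.132 cm.
m_2 = -(-23.132)/(6.479) = 3.5702.
Overall magnification: m = m_1 m_2 = -4.3140.

-4.31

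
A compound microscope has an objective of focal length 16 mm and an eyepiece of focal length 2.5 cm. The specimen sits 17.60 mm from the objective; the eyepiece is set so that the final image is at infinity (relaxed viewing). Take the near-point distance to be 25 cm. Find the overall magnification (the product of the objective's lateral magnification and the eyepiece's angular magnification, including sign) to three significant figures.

Convert to cm: f_obj = 16 mm = 1.6 cm; d_o = 17.60 mm = 1.76 cm.
Objective: 1/d_i = 1/f_obj - 1/d_o = 1/1.6 - 1/1.76 = 0.05682 cm^-1, so d_i = 17.600 cm.
m_obj = -d_i/d_o = -17.600/1.76 = -10.000.
Eyepiece angular magnification (image at infinity): M_eye = D/f_e = 25/2.5 = 10.000.
Overall M = m_obj x M_eye = (-10.000)(10.000) = -100.00.

-100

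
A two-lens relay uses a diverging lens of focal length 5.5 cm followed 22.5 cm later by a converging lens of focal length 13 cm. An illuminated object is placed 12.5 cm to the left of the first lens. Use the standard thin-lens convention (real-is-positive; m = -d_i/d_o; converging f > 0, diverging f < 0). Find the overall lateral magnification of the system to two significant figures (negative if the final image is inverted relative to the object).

-0.30

Applying the thin-lens equation to the first lens, 1/(-5.5) = 1/12.5 + 1/d_i1, which gives d_i1 = -3.819 cm.
Its lateral magnification is m_1 = -d_i1/d_o1 = -(-3.819)/12.5 = 0.3056.
With d_i1 < 0 the first image is virtual and lies on the object side; the object distance for lens 2 is d_o2 = 22.5 - (-3.819) = 26.319 cm.
Applying the thin-lens equation again with f_2 = 13 cm and d_o2 = 26.319 cm gives d_i2 = 25.688 cm.
m_2 = -(25.688)/(26.319) = -0.9760.
Total m = m_1 x m_2 = (0.3056)(-0.9760) = -0.2982.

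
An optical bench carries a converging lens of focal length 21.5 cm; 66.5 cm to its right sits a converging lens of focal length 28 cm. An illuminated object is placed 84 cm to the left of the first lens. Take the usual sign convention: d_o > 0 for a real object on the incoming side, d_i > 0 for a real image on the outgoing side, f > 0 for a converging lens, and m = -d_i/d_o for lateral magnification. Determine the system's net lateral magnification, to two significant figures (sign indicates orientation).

1.0

First lens: d_i1 = 1/(1/21.5 - 1/84) = 28.896 cm.
m_1 = -(28.896)/84 = -0.3440.
Object distance for lens 2: d_o2 = 66.5 - 28.896 = 37.604 cm.
Second lens: d_i2 = 1/(1/28 - 1/(37.604)) = 109.633 cm.
m_2 = -(109.633)/(37.604) = -2.9155.
Overall magnification: m = m_1 m_2 = 1.0029.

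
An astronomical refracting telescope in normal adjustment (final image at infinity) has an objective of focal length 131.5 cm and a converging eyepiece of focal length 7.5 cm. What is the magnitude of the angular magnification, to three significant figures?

17.5

|M| = f_obj/|f_eye| = 131.5/7.5 = 17.533.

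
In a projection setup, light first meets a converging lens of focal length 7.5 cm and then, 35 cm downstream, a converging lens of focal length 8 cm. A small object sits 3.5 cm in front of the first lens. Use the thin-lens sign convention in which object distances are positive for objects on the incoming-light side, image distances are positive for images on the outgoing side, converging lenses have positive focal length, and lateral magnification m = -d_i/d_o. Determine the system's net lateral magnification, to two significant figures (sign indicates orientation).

Applying the thin-lens equation to the first lens, 1/7.5 = 1/3.5 + 1/d_i1, which gives d_i1 = -6.563 cm.
Its lateral magnification is m_1 = -d_i1/d_o1 = -(-6.563)/3.5 = 1.8750.
The intermediate image is virtual, 6.563 cm to the left of lens 1, so d_o2 = L - d_i1 = 35 - (-6.563) = 41.562 cm.
Applying the thin-lens equation again with f_2 = 8 cm and d_o2 = 41.562 cm gives d_i2 = 9.907 cm.
m_2 = -(9.907)/(41.562) = -0.2384.
Total m = m_1 x m_2 = (1.8750)(-0.2384) = -0.4469.

-0.45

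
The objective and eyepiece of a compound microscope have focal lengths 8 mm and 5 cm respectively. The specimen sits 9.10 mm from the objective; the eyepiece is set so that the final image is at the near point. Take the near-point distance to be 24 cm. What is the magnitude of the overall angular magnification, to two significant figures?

42

Convert to cm: f_obj = 8 mm = 0.8 cm; d_o = 9.10 mm = 0.91 cm.
Objective: 1/d_i = 1/f_obj - 1/d_o = 1/0.8 - 1/0.91 = 0.15110 cm^-1, so d_i = 6.618 cm.
m_obj = -d_i/d_o = -6.618/0.91 = -7.273.
Eyepiece angular magnification (image at near point): M_eye = 1 + D/f_e = 1 + 24/5 = 5.800.
Overall M = m_obj x M_eye = (-7.273)(5.800) = -42.18.
|M| = 42.18.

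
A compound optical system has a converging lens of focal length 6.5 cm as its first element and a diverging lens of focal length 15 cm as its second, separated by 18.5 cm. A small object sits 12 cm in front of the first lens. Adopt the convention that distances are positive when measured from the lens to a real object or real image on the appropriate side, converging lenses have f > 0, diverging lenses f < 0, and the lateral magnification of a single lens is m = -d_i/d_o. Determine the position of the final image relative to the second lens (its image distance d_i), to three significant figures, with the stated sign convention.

-3.35 cm

First lens: d_i1 = 1/(1/6.5 - 1/12) = 14.182 cm.
The intermediate image is 14.182 cm to the right of lens 1, so d_o2 = L - d_i1 = 18.5 - 14.182 = 4.318 cm.
Second lens: d_i2 = 1/(1/(-15) - 1/(4.318)) = -3.353 cm.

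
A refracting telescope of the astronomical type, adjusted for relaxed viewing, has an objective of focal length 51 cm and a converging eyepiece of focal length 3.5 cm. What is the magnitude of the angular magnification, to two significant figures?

15

|M| = f_obj/|f_eye| = 51/3.5 = 14.571.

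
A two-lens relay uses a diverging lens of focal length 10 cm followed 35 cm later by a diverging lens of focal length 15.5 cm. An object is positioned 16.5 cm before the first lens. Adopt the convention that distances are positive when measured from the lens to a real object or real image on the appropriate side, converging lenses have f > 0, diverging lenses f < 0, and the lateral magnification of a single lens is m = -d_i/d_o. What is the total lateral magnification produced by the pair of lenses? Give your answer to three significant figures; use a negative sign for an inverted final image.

Applying the thin-lens equation to the first lens, 1/(-10) = 1/16.5 + 1/d_i1, which gives d_i1 = -6.226 cm.
Its lateral magnification is m_1 = -d_i1/d_o1 = -(-6.226)/16.5 = 0.3774.
The intermediate image is virtual, 6.226 cm to the left of lens 1, so d_o2 = L - d_i1 = 35 - (-6.226) = 41.226 cm.
Applying the thin-lens equation again with f_2 = -15.5 cm and d_o2 = 41.226 cm gives d_i2 = -11.265 cm.
m_2 = -(-11.265)/(41.226) = 0.2732.
Total m = m_1 x m_2 = (0.3774)(0.2732) = 0.1031.

0.103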